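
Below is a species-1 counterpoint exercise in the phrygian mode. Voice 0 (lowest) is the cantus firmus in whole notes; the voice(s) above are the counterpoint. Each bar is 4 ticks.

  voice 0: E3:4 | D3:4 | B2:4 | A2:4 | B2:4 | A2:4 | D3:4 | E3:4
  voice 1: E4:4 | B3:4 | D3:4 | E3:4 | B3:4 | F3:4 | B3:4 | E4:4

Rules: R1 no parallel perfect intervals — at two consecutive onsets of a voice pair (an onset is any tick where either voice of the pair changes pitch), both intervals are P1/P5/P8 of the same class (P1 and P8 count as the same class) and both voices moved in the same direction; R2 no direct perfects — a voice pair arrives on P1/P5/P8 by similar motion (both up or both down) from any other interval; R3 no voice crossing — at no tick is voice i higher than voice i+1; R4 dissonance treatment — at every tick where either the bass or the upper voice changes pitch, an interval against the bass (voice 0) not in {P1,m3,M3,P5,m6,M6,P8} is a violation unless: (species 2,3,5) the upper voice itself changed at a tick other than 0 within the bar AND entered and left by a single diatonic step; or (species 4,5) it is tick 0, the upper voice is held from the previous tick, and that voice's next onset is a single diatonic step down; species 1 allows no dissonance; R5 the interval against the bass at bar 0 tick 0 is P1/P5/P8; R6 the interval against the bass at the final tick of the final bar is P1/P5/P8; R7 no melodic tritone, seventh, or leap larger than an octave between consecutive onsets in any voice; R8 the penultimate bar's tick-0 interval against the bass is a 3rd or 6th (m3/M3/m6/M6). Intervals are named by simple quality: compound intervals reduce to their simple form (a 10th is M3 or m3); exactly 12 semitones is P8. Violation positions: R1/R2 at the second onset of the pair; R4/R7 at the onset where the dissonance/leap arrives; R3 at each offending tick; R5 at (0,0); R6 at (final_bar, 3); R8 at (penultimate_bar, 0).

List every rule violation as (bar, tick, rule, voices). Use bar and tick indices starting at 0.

(4, 0, R2, (0, 1))
(5, 0, R7, (1,))
(6, 0, R7, (1,))
(7, 0, R2, (0, 1))

bar 0: v0=E3 v1=E4 downbeat P8
bar 1: v0=D3 v1=B3 downbeat M6
bar 2: v0=B2 v1=D3 downbeat m3
bar 3: v0=A2 v1=E3 downbeat P5
bar 4: v0=B2 v1=B3 downbeat P8
bar 5: v0=A2 v1=F3 downbeat m6
bar 6: v0=D3 v1=B3 downbeat M6
bar 7: v0=E3 v1=E4 downbeat P8
  -> R2 @ bar 4 tick 0 v(0, 1): A2/E3 P5 -> B2/B3 P8 similar
  -> R7 @ bar 5 tick 0 v(1,): B3->F3 leap 6st
  -> R7 @ bar 6 tick 0 v(1,): F3->B3 leap 6st
  -> R2 @ bar 7 tick 0 v(0, 1): D3/B3 M6 -> E3/E4 P8 similar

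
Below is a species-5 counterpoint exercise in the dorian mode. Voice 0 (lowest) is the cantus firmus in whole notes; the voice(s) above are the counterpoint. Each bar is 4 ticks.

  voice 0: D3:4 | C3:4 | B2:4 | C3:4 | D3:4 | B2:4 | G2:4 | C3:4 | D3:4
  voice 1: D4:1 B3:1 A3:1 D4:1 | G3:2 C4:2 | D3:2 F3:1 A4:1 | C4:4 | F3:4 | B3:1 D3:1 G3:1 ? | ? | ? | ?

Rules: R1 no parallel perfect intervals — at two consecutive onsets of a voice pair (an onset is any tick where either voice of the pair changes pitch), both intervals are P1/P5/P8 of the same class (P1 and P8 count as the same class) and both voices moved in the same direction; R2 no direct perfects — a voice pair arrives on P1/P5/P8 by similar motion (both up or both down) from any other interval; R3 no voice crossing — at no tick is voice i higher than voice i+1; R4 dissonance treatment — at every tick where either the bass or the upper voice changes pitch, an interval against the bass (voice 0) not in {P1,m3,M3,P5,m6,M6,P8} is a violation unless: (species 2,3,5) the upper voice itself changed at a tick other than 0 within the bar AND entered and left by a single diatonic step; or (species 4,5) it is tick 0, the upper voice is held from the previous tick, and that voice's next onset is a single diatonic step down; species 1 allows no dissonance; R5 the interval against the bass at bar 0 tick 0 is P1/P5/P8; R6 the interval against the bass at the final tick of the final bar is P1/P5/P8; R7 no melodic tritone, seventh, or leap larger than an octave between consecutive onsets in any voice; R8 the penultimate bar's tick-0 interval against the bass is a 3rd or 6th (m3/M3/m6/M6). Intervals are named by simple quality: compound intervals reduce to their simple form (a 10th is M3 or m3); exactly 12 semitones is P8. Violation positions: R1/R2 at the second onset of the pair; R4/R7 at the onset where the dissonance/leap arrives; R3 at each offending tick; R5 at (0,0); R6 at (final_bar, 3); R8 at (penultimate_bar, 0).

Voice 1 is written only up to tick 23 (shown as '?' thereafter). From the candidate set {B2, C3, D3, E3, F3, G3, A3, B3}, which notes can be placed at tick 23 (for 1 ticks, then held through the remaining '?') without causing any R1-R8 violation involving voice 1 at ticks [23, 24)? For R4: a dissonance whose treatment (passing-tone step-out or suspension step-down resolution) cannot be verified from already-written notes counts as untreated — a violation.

B2: legal
C3: violates R4
D3: legal
E3: violates R4
F3: violates R4
G3: legal
A3: violates R4
B3: legal

{B2, B3, D3, G3}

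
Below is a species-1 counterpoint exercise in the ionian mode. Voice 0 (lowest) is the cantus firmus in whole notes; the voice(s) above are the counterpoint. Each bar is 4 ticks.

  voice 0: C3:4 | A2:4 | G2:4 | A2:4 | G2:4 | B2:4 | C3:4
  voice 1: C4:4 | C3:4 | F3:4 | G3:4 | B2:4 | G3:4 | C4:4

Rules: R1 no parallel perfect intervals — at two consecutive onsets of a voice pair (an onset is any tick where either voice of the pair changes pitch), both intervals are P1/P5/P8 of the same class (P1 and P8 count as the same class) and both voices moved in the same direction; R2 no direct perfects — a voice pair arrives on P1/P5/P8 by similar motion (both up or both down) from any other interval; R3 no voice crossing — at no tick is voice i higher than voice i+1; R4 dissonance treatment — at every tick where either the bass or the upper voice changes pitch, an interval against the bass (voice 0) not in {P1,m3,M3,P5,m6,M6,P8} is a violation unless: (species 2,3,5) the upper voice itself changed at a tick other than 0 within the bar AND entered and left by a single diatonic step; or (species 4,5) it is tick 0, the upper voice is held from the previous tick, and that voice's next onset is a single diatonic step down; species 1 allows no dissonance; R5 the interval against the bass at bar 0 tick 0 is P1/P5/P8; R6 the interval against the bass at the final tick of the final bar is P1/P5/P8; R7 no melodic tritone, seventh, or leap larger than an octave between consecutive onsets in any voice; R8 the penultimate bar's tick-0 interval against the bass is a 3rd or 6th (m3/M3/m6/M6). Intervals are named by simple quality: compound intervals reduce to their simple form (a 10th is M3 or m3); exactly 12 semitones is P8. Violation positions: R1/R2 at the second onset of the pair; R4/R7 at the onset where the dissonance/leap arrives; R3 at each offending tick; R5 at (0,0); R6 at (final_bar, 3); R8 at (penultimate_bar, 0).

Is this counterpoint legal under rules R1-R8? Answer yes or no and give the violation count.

No (3 violations)

bar 0: v0=C3 v1=C4 (P8)
bar 1: v0=A2 v1=C3 (m3)
bar 2: v0=G2 v1=F3 (m7)
bar 3: v0=A2 v1=G3 (m7)
bar 4: v0=G2 v1=B2 (M3)
bar 5: v0=B2 v1=G3 (m6)
bar 6: v0=C3 v1=C4 (P8)
  R4 @ bar2.0: G2/F3 m7 untreated
  R4 @ bar3.0: A2/G3 m7 untreated
  R2 @ bar6.0: B2/G3 m6 -> C3/C4 P8 similar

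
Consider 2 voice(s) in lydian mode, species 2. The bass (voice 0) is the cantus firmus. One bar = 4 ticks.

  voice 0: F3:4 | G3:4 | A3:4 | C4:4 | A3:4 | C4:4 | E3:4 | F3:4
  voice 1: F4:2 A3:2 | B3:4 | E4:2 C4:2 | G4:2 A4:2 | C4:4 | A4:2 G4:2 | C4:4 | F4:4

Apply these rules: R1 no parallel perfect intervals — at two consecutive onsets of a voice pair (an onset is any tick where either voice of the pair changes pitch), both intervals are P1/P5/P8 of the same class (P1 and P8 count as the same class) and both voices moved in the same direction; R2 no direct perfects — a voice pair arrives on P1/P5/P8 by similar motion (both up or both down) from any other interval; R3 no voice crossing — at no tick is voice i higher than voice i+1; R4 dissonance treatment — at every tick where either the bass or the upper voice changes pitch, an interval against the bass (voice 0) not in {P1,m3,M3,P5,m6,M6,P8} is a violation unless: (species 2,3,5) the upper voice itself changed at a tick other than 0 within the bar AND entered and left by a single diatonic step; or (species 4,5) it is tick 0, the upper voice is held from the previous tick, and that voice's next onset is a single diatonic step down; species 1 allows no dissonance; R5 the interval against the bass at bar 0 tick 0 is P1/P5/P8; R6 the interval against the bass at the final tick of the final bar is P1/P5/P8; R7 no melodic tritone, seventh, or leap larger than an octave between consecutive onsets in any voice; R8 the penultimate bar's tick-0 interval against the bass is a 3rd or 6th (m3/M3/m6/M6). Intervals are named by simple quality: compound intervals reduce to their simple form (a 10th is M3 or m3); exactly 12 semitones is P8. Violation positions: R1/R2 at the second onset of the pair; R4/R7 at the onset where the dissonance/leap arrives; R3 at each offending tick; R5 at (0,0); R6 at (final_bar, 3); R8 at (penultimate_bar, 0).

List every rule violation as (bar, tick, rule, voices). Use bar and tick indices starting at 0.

(2, 0, R2, (0, 1))
(3, 0, R2, (0, 1))
(7, 0, R2, (0, 1))

bar 0: v0=F3 v1=F4 downbeat P8
bar 1: v0=G3 v1=B3 downbeat M3
bar 2: v0=A3 v1=E4 downbeat P5
bar 3: v0=C4 v1=G4 downbeat P5
bar 4: v0=A3 v1=C4 downbeat m3
bar 5: v0=C4 v1=A4 downbeat M6
bar 6: v0=E3 v1=C4 downbeat m6
bar 7: v0=F3 v1=F4 downbeat P8
  -> R2 @ bar 2 tick 0 v(0, 1): G3/B3 M3 -> A3/E4 P5 similar
  -> R2 @ bar 3 tick 0 v(0, 1): A3/C4 m3 -> C4/G4 P5 similar
  -> R2 @ bar 7 tick 0 v(0, 1): E3/C4 m6 -> F3/F4 P8 similar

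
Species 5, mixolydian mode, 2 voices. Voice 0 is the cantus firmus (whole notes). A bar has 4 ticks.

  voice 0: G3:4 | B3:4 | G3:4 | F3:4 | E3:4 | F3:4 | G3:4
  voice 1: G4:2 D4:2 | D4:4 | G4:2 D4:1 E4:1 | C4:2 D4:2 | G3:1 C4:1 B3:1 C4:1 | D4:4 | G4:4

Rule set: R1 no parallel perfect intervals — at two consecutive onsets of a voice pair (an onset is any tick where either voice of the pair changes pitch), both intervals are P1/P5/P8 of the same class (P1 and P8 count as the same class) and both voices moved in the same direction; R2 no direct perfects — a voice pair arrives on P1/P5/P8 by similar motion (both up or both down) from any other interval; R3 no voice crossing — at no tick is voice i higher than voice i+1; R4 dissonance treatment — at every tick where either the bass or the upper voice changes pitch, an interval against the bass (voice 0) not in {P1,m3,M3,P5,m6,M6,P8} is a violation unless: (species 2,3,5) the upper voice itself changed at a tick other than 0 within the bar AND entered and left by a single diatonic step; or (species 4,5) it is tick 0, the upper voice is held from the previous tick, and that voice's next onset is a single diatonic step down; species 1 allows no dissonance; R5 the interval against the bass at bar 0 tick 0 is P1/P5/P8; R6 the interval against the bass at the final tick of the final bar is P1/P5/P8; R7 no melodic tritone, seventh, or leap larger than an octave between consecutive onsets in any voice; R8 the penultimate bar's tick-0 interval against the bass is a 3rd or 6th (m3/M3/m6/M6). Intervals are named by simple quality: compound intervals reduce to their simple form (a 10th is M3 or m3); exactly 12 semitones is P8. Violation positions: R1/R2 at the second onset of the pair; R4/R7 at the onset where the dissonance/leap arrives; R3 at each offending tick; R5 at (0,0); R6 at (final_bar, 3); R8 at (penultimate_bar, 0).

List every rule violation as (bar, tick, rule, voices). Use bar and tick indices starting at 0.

bar 0: v0=G3 v1=G4 downbeat P8
bar 1: v0=B3 v1=D4 downbeat m3
bar 2: v0=G3 v1=G4 downbeat P8
bar 3: v0=F3 v1=C4 downbeat P5
bar 4: v0=E3 v1=G3 downbeat m3
bar 5: v0=F3 v1=D4 downbeat M6
bar 6: v0=G3 v1=G4 downbeat P8
  -> R2 @ bar 3 tick 0 v(0, 1): G3/E4 M6 -> F3/C4 P5 similar
  -> R2 @ bar 6 tick 0 v(0, 1): F3/D4 M6 -> G3/G4 P8 similar

(3, 0, R2, (0, 1))
(6, 0, R2, (0, 1))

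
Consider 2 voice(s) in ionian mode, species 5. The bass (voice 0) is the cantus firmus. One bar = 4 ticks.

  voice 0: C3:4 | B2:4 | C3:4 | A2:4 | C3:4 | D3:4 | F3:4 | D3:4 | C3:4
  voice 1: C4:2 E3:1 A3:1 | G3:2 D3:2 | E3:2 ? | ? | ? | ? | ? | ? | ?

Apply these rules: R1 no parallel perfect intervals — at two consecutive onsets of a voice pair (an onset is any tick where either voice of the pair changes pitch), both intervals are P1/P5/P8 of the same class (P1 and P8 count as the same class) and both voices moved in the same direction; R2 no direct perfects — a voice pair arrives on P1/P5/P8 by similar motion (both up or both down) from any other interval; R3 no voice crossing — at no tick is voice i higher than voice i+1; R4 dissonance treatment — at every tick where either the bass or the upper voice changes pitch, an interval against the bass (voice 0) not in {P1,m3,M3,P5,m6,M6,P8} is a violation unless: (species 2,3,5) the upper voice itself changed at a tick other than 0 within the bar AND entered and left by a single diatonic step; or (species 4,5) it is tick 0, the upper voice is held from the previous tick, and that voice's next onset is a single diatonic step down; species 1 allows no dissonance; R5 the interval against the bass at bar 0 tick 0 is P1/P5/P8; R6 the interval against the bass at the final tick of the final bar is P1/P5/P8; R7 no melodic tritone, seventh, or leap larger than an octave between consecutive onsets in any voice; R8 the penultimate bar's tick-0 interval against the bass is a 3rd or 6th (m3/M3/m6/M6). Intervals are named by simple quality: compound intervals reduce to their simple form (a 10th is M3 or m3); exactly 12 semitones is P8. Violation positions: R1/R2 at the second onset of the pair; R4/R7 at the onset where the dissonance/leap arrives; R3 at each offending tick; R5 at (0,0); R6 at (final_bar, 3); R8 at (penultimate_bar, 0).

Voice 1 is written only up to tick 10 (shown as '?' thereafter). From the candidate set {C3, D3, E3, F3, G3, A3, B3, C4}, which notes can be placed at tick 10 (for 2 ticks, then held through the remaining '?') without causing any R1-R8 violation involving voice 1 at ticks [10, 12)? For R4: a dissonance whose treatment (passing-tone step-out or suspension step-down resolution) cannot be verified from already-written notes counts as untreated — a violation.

C3: legal
D3: violates R4
E3: legal
F3: violates R4
G3: legal
A3: legal
B3: violates R4
C4: legal

{A3, C3, C4, E3, G3}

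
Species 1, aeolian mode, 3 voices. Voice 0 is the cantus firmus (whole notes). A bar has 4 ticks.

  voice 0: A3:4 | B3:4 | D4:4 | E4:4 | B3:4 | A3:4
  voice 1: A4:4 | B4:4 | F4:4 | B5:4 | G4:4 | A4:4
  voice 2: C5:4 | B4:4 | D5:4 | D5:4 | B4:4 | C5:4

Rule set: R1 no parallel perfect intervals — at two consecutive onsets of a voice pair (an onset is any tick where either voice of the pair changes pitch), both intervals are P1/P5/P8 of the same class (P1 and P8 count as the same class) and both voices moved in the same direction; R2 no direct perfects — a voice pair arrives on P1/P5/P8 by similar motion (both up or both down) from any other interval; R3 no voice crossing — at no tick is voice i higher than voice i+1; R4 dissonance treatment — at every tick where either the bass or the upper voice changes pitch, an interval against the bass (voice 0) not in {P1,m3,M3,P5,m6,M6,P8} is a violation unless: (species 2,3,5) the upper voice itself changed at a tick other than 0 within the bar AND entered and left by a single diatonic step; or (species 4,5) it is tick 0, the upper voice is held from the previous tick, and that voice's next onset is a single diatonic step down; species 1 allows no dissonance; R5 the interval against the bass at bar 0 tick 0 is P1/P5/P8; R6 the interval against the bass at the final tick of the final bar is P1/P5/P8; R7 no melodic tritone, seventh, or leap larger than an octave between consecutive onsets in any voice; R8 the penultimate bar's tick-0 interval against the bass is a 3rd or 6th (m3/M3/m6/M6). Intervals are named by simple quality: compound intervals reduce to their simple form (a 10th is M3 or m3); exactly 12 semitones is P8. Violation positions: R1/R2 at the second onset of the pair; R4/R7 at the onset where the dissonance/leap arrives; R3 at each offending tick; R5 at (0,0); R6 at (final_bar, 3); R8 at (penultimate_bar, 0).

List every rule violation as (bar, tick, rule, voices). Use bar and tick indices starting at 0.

bar 0: v0=A3 v1=A4 v2=C5 downbeat m3
bar 1: v0=B3 v1=B4 v2=B4 downbeat P8
bar 2: v0=D4 v1=F4 v2=D5 downbeat P8
bar 3: v0=E4 v1=B5 v2=D5 downbeat m7
bar 4: v0=B3 v1=G4 v2=B4 downbeat P8
bar 5: v0=A3 v1=A4 v2=C5 downbeat m3
  -> R5 @ bar 0 tick 0 v(0, 2): opens on m3
  -> R1 @ bar 1 tick 0 v(0, 1): A3/A4 P8 -> B3/B4 P8 similar
  -> R1 @ bar 2 tick 0 v(0, 2): B3/B4 P8 -> D4/D5 P8 similar
  -> R7 @ bar 2 tick 0 v(1,): B4->F4 leap 6st
  -> R2 @ bar 3 tick 0 v(0, 1): D4/F4 m3 -> E4/B5 P5 similar
  -> R3 @ bar 3 tick 0 v(1, 2): B5 above D5
  -> R4 @ bar 3 tick 0 v(0, 2): E4/D5 m7 untreated
  -> R7 @ bar 3 tick 0 v(1,): F4->B5 leap 18st
  -> R3 @ bar 3 tick 1 v(1, 2): B5 above D5
  -> R3 @ bar 3 tick 2 v(1, 2): B5 above D5
  -> R3 @ bar 3 tick 3 v(1, 2): B5 above D5
  -> R2 @ bar 4 tick 0 v(0, 2): E4/D5 m7 -> B3/B4 P8 similar
  -> R7 @ bar 4 tick 0 v(1,): B5->G4 leap 16st
  -> R8 @ bar 4 tick 0 v(0, 2): penult P8 not 3rd/6th
  -> R6 @ bar 5 tick 3 v(0, 2): closes on m3

(0, 0, R5, (0, 2))
(1, 0, R1, (0, 1))
(2, 0, R1, (0, 2))
(2, 0, R7, (1,))
(3, 0, R2, (0, 1))
(3, 0, R3, (1, 2))
(3, 0, R4, (0, 2))
(3, 0, R7, (1,))
(3, 1, R3, (1, 2))
(3, 2, R3, (1, 2))
(3, 3, R3, (1, 2))
(4, 0, R2, (0, 2))
(4, 0, R7, (1,))
(4, 0, R8, (0, 2))
(5, 3, R6, (0, 2))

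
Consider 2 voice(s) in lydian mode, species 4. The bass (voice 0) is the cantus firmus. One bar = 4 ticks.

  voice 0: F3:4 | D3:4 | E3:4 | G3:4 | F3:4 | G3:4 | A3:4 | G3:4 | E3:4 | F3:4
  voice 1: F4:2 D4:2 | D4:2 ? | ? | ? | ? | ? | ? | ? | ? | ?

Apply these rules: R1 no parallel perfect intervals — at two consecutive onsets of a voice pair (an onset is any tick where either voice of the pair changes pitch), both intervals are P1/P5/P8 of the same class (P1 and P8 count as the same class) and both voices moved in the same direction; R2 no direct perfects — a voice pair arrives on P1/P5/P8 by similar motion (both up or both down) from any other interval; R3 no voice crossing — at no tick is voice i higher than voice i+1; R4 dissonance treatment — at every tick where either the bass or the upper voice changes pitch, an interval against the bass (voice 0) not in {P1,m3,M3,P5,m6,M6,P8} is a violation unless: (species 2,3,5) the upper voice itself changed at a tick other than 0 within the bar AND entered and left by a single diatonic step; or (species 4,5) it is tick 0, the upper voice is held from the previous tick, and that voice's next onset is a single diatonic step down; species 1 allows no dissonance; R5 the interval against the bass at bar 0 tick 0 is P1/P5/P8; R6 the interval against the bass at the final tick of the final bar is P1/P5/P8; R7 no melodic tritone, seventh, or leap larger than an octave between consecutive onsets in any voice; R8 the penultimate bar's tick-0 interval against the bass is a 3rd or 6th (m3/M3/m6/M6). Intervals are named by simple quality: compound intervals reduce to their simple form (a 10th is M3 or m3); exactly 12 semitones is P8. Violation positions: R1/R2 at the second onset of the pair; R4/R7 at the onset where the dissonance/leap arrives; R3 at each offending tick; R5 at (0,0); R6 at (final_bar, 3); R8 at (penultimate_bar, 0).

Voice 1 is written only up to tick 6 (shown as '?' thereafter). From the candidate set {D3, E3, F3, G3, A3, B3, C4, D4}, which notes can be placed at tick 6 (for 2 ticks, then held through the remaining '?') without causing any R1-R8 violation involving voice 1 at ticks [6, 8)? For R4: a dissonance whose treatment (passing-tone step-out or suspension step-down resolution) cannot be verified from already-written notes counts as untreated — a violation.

{A3, B3, D3, D4, F3}

D3: legal
E3: violates R4,R7
F3: legal
G3: violates R4
A3: legal
B3: legal
C4: violates R4
D4: legal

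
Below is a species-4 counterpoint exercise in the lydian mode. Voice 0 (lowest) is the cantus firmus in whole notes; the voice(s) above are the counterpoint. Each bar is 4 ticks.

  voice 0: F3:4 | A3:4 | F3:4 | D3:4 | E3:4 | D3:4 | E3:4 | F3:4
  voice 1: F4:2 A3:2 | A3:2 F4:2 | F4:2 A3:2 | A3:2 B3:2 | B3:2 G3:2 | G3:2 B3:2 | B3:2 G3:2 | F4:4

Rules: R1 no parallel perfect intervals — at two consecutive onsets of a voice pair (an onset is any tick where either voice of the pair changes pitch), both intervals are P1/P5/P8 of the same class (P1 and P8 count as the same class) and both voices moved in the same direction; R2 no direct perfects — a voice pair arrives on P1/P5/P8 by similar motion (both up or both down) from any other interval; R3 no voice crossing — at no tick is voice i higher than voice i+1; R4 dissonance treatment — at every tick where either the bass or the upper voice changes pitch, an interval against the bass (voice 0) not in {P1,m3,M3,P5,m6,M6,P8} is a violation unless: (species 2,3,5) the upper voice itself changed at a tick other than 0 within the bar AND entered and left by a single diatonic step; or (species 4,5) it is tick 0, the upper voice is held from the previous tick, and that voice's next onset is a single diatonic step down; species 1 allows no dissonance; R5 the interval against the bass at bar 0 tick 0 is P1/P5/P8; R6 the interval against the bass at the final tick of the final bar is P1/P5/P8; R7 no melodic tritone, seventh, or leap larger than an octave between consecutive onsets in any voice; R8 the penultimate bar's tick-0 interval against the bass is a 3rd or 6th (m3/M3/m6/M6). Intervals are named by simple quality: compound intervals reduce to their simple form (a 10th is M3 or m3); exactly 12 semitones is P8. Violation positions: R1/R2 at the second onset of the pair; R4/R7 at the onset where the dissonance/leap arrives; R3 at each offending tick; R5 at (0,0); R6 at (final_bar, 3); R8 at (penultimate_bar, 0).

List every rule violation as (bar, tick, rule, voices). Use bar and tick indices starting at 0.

bar 0: v0=F3 v1=F4 downbeat P8
bar 1: v0=A3 v1=A3 downbeat P1
bar 2: v0=F3 v1=F4 downbeat P8
bar 3: v0=D3 v1=A3 downbeat P5
bar 4: v0=E3 v1=B3 downbeat P5
bar 5: v0=D3 v1=G3 downbeat P4
bar 6: v0=E3 v1=B3 downbeat P5
bar 7: v0=F3 v1=F4 downbeat P8
  -> R4 @ bar 5 tick 0 v(0, 1): D3/G3 P4 untreated
  -> R8 @ bar 6 tick 0 v(0, 1): penult P5 not 3rd/6th
  -> R2 @ bar 7 tick 0 v(0, 1): E3/G3 m3 -> F3/F4 P8 similar
  -> R7 @ bar 7 tick 0 v(1,): G3->F4 leap 10st

(5, 0, R4, (0, 1))
(6, 0, R8, (0, 1))
(7, 0, R2, (0, 1))
(7, 0, R7, (1,))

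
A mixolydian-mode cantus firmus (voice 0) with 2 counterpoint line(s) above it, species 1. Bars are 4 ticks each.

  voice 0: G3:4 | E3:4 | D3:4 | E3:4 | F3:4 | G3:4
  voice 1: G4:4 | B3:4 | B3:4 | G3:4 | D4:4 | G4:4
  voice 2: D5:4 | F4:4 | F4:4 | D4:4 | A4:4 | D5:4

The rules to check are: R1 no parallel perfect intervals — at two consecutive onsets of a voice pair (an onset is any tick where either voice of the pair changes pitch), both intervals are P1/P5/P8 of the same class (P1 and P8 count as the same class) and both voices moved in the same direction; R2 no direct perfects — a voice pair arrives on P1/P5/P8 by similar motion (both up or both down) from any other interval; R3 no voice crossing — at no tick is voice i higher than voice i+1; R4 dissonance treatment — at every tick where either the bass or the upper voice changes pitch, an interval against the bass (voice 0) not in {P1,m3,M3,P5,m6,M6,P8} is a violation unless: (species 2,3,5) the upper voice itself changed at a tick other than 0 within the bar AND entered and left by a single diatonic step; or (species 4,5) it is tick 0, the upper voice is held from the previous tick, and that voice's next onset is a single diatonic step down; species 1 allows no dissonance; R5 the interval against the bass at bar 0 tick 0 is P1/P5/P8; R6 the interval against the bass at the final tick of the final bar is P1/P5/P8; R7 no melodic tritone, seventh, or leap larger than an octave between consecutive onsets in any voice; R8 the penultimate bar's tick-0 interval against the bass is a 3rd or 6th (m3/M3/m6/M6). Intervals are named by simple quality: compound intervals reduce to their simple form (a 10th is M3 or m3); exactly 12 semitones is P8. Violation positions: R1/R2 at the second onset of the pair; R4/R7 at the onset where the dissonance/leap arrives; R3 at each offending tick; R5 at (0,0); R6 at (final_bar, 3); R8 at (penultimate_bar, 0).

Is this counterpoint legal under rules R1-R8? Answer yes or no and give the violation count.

bar 0: v0=G3 v1=G4 v2=D5 (P5)
bar 1: v0=E3 v1=B3 v2=F4 (m2)
bar 2: v0=D3 v1=B3 v2=F4 (m3)
bar 3: v0=E3 v1=G3 v2=D4 (m7)
bar 4: v0=F3 v1=D4 v2=A4 (M3)
bar 5: v0=G3 v1=G4 v2=D5 (P5)
  R2 @ bar1.0: G3/G4 P8 -> E3/B3 P5 similar
  R4 @ bar1.0: E3/F4 m2 untreated
  R2 @ bar3.0: B3/F4 TT -> G3/D4 P5 similar
  R4 @ bar3.0: E3/D4 m7 untreated
  R1 @ bar4.0: G3/D4 P5 -> D4/A4 P5 similar
  R1 @ bar5.0: D4/A4 P5 -> G4/D5 P5 similar
  R2 @ bar5.0: F3/D4 M6 -> G3/G4 P8 similar
  R2 @ bar5.0: F3/A4 M3 -> G3/D5 P5 similar

No (8 violations)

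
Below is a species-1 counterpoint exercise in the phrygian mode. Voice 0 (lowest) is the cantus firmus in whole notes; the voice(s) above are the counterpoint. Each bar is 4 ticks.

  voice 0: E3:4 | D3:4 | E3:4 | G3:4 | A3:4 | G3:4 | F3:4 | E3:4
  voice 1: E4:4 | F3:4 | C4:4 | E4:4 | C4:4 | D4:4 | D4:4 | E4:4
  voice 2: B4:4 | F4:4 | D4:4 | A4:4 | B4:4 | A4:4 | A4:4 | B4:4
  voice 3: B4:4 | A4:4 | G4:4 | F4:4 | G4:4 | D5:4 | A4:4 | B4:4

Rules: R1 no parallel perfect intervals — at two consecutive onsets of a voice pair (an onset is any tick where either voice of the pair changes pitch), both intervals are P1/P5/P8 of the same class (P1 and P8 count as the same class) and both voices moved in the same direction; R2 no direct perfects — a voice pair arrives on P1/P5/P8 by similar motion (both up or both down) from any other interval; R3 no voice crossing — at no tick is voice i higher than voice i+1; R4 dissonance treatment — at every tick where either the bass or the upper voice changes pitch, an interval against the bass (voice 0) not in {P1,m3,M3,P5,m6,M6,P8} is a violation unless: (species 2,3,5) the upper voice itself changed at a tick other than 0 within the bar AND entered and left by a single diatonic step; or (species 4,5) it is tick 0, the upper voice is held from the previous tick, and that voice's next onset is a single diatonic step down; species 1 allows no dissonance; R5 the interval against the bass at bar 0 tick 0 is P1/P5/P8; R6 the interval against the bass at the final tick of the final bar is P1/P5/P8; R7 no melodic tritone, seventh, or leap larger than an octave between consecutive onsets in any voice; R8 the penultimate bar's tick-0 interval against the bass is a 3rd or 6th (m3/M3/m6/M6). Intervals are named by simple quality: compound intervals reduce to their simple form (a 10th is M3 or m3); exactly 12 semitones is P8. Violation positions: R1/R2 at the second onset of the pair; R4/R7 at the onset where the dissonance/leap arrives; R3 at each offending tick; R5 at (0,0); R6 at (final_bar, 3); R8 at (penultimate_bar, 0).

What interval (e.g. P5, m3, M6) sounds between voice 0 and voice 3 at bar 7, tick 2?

voice 0=E3 voice 3=B4 -> P5

P5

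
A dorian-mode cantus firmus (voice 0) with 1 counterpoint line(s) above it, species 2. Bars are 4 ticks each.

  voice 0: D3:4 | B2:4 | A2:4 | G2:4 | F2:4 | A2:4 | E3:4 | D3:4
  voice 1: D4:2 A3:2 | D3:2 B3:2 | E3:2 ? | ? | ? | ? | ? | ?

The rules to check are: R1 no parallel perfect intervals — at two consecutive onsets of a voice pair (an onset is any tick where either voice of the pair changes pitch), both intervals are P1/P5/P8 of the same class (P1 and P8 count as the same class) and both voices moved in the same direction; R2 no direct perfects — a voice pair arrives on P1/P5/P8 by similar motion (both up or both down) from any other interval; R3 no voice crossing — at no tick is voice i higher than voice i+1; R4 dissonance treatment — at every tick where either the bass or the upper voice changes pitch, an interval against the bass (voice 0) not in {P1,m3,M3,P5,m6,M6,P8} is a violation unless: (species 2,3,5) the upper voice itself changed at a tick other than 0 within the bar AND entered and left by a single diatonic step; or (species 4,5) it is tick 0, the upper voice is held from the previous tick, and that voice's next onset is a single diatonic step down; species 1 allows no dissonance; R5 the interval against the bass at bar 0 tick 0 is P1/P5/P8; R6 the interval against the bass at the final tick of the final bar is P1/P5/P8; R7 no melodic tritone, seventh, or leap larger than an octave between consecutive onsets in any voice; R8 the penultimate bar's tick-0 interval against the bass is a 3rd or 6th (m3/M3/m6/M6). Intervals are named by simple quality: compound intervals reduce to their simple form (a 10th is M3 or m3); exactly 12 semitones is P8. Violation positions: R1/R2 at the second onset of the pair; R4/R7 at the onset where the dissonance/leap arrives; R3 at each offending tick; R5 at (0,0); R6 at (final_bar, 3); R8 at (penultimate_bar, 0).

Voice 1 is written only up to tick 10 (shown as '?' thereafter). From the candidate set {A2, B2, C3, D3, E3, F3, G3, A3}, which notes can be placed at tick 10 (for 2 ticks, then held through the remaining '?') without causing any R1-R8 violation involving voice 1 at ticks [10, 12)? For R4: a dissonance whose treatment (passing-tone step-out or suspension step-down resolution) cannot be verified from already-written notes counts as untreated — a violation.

A2: legal
B2: violates R4
C3: legal
D3: violates R4
E3: legal
F3: legal
G3: violates R4
A3: legal

{A2, A3, C3, E3, F3}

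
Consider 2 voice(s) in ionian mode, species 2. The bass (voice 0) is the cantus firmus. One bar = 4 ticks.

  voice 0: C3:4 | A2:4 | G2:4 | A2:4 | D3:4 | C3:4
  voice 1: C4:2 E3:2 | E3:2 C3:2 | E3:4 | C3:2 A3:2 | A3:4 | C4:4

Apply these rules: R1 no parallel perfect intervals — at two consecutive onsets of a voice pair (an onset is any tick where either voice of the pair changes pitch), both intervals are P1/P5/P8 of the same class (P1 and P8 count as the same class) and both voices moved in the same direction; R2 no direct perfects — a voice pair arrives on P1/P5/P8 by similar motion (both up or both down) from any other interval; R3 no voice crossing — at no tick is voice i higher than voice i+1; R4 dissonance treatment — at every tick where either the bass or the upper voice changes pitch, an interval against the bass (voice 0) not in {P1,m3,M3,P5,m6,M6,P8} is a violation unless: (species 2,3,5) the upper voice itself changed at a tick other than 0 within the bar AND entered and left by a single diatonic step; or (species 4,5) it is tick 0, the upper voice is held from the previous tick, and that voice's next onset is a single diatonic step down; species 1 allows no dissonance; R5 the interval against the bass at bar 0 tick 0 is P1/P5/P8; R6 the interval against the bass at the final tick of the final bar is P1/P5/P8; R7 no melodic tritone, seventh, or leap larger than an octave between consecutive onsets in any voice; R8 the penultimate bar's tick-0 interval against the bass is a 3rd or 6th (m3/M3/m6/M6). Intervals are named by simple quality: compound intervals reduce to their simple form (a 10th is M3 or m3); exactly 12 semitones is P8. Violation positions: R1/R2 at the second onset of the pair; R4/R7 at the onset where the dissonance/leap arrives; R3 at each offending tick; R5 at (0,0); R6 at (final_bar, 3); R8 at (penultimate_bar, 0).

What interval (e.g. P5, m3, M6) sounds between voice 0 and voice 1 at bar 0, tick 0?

P8

voice 0=C3 voice 1=C4 -> P8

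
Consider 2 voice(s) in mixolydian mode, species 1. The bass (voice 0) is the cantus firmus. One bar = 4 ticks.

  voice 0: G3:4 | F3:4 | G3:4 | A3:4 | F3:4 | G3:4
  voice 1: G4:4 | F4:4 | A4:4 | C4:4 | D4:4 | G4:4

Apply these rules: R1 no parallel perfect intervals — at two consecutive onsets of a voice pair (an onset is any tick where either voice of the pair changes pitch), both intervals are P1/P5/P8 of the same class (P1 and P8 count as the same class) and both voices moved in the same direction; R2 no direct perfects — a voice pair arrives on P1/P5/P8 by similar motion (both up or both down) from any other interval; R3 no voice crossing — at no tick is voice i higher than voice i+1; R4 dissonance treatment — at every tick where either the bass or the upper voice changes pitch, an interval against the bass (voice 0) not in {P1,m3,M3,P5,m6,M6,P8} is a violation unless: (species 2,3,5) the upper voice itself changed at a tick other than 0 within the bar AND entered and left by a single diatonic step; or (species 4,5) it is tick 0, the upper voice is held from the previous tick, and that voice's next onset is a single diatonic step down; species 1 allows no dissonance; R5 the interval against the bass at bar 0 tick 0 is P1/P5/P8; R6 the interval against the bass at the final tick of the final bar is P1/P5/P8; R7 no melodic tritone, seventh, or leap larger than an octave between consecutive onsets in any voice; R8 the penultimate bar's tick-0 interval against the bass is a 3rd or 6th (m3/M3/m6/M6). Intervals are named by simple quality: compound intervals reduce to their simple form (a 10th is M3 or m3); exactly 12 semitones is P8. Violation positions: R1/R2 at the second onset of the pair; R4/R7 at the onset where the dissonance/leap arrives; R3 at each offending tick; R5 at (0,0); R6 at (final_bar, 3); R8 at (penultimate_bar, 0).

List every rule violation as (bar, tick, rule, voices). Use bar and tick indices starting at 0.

bar 0: v0=G3 v1=G4 downbeat P8
bar 1: v0=F3 v1=F4 downbeat P8
bar 2: v0=G3 v1=A4 downbeat M2
bar 3: v0=A3 v1=C4 downbeat m3
bar 4: v0=F3 v1=D4 downbeat M6
bar 5: v0=G3 v1=G4 downbeat P8
  -> R1 @ bar 1 tick 0 v(0, 1): G3/G4 P8 -> F3/F4 P8 similar
  -> R4 @ bar 2 tick 0 v(0, 1): G3/A4 M2 untreated
  -> R2 @ bar 5 tick 0 v(0, 1): F3/D4 M6 -> G3/G4 P8 similar

(1, 0, R1, (0, 1))
(2, 0, R4, (0, 1))
(5, 0, R2, (0, 1))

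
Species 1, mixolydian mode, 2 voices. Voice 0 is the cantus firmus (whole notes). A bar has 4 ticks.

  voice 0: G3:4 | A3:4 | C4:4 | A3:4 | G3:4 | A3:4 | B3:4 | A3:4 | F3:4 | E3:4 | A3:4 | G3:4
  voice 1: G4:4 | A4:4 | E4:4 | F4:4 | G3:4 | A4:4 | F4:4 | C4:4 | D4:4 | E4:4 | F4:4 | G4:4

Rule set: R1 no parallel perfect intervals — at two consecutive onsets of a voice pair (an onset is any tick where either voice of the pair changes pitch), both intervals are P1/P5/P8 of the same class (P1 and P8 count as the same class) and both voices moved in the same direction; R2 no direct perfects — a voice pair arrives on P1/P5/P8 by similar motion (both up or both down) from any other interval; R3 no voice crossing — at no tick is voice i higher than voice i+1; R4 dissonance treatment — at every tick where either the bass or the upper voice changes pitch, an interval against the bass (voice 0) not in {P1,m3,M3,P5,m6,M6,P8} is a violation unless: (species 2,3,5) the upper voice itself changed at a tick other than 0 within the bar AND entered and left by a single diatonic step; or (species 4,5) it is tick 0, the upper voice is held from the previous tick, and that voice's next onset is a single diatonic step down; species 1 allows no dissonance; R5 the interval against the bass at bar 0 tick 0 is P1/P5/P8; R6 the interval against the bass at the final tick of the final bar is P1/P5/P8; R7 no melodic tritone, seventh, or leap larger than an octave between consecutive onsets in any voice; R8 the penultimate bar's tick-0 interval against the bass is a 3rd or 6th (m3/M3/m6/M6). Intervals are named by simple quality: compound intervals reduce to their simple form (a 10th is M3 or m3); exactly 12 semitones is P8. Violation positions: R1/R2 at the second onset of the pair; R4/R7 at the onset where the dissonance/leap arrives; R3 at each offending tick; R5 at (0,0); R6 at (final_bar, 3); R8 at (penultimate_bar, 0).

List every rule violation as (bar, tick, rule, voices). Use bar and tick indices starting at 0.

(1, 0, R1, (0, 1))
(4, 0, R2, (0, 1))
(4, 0, R7, (1,))
(5, 0, R1, (0, 1))
(5, 0, R7, (1,))
(6, 0, R4, (0, 1))

bar 0: v0=G3 v1=G4 downbeat P8
bar 1: v0=A3 v1=A4 downbeat P8
bar 2: v0=C4 v1=E4 downbeat M3
bar 3: v0=A3 v1=F4 downbeat m6
bar 4: v0=G3 v1=G3 downbeat P1
bar 5: v0=A3 v1=A4 downbeat P8
bar 6: v0=B3 v1=F4 downbeat TT
bar 7: v0=A3 v1=C4 downbeat m3
bar 8: v0=F3 v1=D4 downbeat M6
bar 9: v0=E3 v1=E4 downbeat P8
bar 10: v0=A3 v1=F4 downbeat m6
bar 11: v0=G3 v1=G4 downbeat P8
  -> R1 @ bar 1 tick 0 v(0, 1): G3/G4 P8 -> A3/A4 P8 similar
  -> R2 @ bar 4 tick 0 v(0, 1): A3/F4 m6 -> G3/G3 P1 similar
  -> R7 @ bar 4 tick 0 v(1,): F4->G3 leap 10st
  -> R1 @ bar 5 tick 0 v(0, 1): G3/G3 P1 -> A3/A4 P8 similar
  -> R7 @ bar 5 tick 0 v(1,): G3->A4 leap 14st
  -> R4 @ bar 6 tick 0 v(0, 1): B3/F4 TT untreated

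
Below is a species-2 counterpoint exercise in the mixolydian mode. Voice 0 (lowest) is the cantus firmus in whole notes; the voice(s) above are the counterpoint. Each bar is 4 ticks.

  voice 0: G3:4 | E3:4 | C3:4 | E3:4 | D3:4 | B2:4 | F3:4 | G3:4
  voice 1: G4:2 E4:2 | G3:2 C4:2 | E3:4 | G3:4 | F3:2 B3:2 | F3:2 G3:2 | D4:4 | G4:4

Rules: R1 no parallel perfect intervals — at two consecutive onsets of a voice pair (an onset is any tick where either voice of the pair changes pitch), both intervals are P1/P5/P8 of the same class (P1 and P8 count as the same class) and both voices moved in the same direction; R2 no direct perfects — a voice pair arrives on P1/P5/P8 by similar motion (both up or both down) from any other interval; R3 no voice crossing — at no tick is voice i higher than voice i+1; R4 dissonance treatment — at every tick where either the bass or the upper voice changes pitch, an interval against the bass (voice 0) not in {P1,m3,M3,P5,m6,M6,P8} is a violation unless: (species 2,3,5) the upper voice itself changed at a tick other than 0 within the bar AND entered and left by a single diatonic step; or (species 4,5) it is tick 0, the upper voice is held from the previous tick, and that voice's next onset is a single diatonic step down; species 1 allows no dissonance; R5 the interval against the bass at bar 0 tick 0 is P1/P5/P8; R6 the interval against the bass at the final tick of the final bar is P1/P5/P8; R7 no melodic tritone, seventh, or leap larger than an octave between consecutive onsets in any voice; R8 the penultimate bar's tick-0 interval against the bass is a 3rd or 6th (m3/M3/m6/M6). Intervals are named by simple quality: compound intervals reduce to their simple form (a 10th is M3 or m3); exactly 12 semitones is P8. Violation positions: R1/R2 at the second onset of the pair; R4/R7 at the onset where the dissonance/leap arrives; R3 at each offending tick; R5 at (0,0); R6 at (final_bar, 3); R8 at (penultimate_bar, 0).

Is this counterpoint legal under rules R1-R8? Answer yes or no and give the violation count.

bar 0: v0=G3 v1=G4 (P8)
bar 1: v0=E3 v1=G3 (m3)
bar 2: v0=C3 v1=E3 (M3)
bar 3: v0=E3 v1=G3 (m3)
bar 4: v0=D3 v1=F3 (m3)
bar 5: v0=B2 v1=F3 (TT)
bar 6: v0=F3 v1=D4 (M6)
bar 7: v0=G3 v1=G4 (P8)
  R7 @ bar4.2: F3->B3 leap 6st
  R4 @ bar5.0: B2/F3 TT untreated
  R7 @ bar5.0: B3->F3 leap 6st
  R7 @ bar6.0: B2->F3 leap 6st
  R2 @ bar7.0: F3/D4 M6 -> G3/G4 P8 similar

No (5 violations)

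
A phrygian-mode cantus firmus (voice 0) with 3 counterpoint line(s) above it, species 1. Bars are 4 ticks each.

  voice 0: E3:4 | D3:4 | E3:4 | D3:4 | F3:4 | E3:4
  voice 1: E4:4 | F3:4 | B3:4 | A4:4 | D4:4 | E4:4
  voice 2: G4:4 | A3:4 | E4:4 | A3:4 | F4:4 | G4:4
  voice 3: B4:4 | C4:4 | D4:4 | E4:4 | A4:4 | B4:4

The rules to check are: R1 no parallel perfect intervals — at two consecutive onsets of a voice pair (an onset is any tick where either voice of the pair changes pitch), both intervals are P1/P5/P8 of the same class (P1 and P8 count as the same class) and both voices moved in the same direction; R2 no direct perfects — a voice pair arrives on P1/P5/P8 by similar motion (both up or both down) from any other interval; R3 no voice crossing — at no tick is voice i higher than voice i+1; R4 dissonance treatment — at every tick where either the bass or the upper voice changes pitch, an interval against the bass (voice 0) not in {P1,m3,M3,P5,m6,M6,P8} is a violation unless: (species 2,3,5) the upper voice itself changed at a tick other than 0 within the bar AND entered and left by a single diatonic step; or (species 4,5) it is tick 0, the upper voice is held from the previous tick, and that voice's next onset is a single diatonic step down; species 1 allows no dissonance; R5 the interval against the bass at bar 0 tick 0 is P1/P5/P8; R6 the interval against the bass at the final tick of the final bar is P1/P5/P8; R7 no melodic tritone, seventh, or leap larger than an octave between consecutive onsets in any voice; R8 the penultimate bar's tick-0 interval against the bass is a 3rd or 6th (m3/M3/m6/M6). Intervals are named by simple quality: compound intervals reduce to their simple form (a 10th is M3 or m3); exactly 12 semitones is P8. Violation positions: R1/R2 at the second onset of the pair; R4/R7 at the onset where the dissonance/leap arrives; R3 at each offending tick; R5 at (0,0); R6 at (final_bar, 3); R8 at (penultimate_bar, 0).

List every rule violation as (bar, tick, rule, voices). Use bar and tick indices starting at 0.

(0, 0, R5, (0, 2))
(1, 0, R1, (1, 3))
(1, 0, R2, (0, 2))
(1, 0, R4, (0, 3))
(1, 0, R7, (1,))
(1, 0, R7, (2,))
(1, 0, R7, (3,))
(2, 0, R2, (0, 1))
(2, 0, R2, (0, 2))
(2, 0, R3, (2, 3))
(2, 0, R4, (0, 3))
(2, 0, R7, (1,))
(2, 1, R3, (2, 3))
(2, 2, R3, (2, 3))
(2, 3, R3, (2, 3))
(3, 0, R2, (0, 2))
(3, 0, R3, (1, 2))
(3, 0, R4, (0, 3))
(3, 0, R7, (1,))
(3, 1, R3, (1, 2))
(3, 2, R3, (1, 2))
(3, 3, R3, (1, 2))
(4, 0, R2, (0, 2))
(4, 0, R8, (0, 2))
(5, 0, R1, (1, 3))
(5, 3, R6, (0, 2))

bar 0: v0=E3 v1=E4 v2=G4 v3=B4 downbeat P5
bar 1: v0=D3 v1=F3 v2=A3 v3=C4 downbeat m7
bar 2: v0=E3 v1=B3 v2=E4 v3=D4 downbeat m7
bar 3: v0=D3 v1=A4 v2=A3 v3=E4 downbeat M2
bar 4: v0=F3 v1=D4 v2=F4 v3=A4 downbeat M3
bar 5: v0=E3 v1=E4 v2=G4 v3=B4 downbeat P5
  -> R5 @ bar 0 tick 0 v(0, 2): opens on m3
  -> R1 @ bar 1 tick 0 v(1, 3): E4/B4 P5 -> F3/C4 P5 similar
  -> R2 @ bar 1 tick 0 v(0, 2): E3/G4 m3 -> D3/A3 P5 similar
  -> R4 @ bar 1 tick 0 v(0, 3): D3/C4 m7 untreated
  -> R7 @ bar 1 tick 0 v(1,): E4->F3 leap 11st
  -> R7 @ bar 1 tick 0 v(2,): G4->A3 leap 10st
  -> R7 @ bar 1 tick 0 v(3,): B4->C4 leap 11st
  -> R2 @ bar 2 tick 0 v(0, 1): D3/F3 m3 -> E3/B3 P5 similar
  -> R2 @ bar 2 tick 0 v(0, 2): D3/A3 P5 -> E3/E4 P8 similar
  -> R3 @ bar 2 tick 0 v(2, 3): E4 above D4
  -> R4 @ bar 2 tick 0 v(0, 3): E3/D4 m7 untreated
  -> R7 @ bar 2 tick 0 v(1,): F3->B3 leap 6st
  -> R3 @ bar 2 tick 1 v(2, 3): E4 above D4
  -> R3 @ bar 2 tick 2 v(2, 3): E4 above D4
  -> R3 @ bar 2 tick 3 v(2, 3): E4 above D4
  -> R2 @ bar 3 tick 0 v(0, 2): E3/E4 P8 -> D3/A3 P5 similar
  -> R3 @ bar 3 tick 0 v(1, 2): A4 above A3
  -> R4 @ bar 3 tick 0 v(0, 3): D3/E4 M2 untreated
  -> R7 @ bar 3 tick 0 v(1,): B3->A4 leap 10st
  -> R3 @ bar 3 tick 1 v(1, 2): A4 above A3
  -> R3 @ bar 3 tick 2 v(1, 2): A4 above A3
  -> R3 @ bar 3 tick 3 v(1, 2): A4 above A3
  -> R2 @ bar 4 tick 0 v(0, 2): D3/A3 P5 -> F3/F4 P8 similar
  -> R8 @ bar 4 tick 0 v(0, 2): penult P8 not 3rd/6th
  -> R1 @ bar 5 tick 0 v(1, 3): D4/A4 P5 -> E4/B4 P5 similar
  -> R6 @ bar 5 tick 3 v(0, 2): closes on m3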